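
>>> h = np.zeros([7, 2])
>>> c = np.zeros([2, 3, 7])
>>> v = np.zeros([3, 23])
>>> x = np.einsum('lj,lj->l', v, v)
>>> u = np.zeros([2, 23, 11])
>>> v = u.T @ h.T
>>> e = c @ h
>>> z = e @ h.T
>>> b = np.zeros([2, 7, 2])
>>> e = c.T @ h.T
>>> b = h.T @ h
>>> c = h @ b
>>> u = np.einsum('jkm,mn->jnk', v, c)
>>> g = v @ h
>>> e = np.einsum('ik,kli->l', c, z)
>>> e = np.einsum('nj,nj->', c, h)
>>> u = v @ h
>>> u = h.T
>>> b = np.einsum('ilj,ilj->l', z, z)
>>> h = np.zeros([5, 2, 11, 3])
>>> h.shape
(5, 2, 11, 3)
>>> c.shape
(7, 2)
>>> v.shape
(11, 23, 7)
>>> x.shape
(3,)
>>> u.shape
(2, 7)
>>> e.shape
()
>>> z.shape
(2, 3, 7)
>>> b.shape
(3,)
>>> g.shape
(11, 23, 2)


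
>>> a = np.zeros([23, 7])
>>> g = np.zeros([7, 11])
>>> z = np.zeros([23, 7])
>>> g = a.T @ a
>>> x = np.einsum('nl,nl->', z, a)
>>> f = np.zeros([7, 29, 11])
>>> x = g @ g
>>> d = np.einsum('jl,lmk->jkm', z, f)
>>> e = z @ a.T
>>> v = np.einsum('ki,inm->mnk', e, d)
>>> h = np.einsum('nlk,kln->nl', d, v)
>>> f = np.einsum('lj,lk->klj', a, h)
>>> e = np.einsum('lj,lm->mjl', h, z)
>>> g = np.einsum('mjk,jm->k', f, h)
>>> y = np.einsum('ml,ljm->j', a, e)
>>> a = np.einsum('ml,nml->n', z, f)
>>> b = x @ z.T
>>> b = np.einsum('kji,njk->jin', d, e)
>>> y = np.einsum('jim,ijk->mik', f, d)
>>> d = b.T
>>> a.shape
(11,)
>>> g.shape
(7,)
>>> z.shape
(23, 7)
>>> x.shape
(7, 7)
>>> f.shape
(11, 23, 7)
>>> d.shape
(7, 29, 11)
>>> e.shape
(7, 11, 23)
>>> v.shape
(29, 11, 23)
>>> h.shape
(23, 11)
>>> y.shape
(7, 23, 29)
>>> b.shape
(11, 29, 7)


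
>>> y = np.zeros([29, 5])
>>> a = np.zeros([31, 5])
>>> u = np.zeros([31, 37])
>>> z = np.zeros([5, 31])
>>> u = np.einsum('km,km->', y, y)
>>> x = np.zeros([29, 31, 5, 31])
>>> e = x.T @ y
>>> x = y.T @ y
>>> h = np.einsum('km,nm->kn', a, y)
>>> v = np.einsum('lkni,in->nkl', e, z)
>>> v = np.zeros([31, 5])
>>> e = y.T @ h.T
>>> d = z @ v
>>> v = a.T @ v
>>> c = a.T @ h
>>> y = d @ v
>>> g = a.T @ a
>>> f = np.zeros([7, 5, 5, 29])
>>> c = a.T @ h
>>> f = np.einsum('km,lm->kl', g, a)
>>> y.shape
(5, 5)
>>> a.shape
(31, 5)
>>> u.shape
()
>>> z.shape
(5, 31)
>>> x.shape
(5, 5)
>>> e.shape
(5, 31)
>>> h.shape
(31, 29)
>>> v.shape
(5, 5)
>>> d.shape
(5, 5)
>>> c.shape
(5, 29)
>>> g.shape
(5, 5)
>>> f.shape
(5, 31)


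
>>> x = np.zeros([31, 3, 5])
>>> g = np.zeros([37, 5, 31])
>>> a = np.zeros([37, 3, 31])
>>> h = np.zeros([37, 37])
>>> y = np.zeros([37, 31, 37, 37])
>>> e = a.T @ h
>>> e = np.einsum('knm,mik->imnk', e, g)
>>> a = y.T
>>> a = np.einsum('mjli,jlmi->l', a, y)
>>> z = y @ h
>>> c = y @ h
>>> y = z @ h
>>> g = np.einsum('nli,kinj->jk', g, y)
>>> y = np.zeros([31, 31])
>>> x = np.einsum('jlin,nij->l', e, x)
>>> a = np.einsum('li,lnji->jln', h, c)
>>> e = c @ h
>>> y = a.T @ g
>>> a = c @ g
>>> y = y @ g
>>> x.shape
(37,)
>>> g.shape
(37, 37)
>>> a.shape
(37, 31, 37, 37)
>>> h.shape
(37, 37)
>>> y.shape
(31, 37, 37)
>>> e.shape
(37, 31, 37, 37)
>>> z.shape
(37, 31, 37, 37)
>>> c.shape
(37, 31, 37, 37)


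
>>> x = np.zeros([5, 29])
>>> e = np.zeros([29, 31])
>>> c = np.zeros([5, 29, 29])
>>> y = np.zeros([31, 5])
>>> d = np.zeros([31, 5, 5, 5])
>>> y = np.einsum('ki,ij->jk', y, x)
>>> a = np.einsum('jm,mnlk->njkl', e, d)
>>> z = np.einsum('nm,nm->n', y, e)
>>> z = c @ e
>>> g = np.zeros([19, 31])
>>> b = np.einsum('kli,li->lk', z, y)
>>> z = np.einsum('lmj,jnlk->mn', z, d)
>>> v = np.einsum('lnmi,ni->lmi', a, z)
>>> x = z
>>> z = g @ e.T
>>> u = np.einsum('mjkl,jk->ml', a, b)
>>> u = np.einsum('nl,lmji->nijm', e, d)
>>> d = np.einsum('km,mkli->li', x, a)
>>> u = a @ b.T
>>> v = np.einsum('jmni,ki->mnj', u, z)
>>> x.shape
(29, 5)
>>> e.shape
(29, 31)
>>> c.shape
(5, 29, 29)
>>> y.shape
(29, 31)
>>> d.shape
(5, 5)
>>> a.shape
(5, 29, 5, 5)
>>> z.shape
(19, 29)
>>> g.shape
(19, 31)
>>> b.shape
(29, 5)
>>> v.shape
(29, 5, 5)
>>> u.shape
(5, 29, 5, 29)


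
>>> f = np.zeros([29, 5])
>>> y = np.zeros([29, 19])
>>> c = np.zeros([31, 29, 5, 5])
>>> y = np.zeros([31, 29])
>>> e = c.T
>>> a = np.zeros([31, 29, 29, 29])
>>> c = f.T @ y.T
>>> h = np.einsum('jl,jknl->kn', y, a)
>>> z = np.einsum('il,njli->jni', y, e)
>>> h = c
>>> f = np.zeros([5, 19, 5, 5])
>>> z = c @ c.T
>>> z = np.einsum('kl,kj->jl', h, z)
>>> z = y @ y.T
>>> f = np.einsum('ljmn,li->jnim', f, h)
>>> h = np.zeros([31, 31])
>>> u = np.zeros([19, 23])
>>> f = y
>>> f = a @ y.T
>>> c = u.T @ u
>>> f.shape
(31, 29, 29, 31)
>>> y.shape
(31, 29)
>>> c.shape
(23, 23)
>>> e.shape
(5, 5, 29, 31)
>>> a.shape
(31, 29, 29, 29)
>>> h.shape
(31, 31)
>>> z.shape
(31, 31)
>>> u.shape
(19, 23)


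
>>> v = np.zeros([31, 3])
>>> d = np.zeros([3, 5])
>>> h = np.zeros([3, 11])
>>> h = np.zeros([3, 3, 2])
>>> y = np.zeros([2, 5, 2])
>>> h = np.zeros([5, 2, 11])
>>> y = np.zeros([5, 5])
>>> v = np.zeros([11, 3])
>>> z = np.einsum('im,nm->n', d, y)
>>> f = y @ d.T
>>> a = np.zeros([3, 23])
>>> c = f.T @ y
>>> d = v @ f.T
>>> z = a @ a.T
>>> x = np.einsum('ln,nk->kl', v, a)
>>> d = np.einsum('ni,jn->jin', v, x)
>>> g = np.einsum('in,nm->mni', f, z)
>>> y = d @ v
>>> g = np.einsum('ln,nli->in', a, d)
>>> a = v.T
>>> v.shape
(11, 3)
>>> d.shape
(23, 3, 11)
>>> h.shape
(5, 2, 11)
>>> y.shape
(23, 3, 3)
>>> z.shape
(3, 3)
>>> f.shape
(5, 3)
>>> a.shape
(3, 11)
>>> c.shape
(3, 5)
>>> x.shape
(23, 11)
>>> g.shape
(11, 23)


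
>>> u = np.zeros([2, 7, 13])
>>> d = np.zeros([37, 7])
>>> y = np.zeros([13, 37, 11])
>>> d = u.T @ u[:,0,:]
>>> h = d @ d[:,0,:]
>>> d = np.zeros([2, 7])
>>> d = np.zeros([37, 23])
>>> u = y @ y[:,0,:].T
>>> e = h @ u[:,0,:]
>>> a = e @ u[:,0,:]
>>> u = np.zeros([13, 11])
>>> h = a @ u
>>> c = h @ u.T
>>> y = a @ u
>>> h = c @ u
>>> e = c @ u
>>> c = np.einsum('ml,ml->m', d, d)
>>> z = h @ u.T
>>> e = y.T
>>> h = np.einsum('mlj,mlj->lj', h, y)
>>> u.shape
(13, 11)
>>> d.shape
(37, 23)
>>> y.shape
(13, 7, 11)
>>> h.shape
(7, 11)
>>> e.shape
(11, 7, 13)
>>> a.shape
(13, 7, 13)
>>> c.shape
(37,)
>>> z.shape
(13, 7, 13)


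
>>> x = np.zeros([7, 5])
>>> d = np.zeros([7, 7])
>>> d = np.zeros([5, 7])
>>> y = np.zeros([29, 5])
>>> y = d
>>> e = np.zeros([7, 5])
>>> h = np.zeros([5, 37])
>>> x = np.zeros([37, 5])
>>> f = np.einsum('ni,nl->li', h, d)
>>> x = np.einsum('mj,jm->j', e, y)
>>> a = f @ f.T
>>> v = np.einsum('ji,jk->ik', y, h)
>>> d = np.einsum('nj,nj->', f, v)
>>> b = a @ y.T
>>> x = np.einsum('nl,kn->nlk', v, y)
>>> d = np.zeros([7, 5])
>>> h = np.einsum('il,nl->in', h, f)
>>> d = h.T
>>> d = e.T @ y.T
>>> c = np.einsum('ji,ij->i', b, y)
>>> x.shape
(7, 37, 5)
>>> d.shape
(5, 5)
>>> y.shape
(5, 7)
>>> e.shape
(7, 5)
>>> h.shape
(5, 7)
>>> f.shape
(7, 37)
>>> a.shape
(7, 7)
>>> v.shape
(7, 37)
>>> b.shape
(7, 5)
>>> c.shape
(5,)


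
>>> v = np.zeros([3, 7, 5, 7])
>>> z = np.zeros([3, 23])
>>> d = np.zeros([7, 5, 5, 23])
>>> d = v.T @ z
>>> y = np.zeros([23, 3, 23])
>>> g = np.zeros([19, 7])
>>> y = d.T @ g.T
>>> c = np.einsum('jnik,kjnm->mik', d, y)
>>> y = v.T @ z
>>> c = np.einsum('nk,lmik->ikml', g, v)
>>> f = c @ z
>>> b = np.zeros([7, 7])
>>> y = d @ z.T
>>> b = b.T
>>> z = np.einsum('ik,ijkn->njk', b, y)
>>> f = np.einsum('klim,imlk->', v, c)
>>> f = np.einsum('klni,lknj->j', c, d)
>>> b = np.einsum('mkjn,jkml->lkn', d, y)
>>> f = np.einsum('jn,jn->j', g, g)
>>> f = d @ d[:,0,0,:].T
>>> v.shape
(3, 7, 5, 7)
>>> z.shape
(3, 5, 7)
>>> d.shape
(7, 5, 7, 23)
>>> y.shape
(7, 5, 7, 3)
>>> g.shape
(19, 7)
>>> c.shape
(5, 7, 7, 3)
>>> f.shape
(7, 5, 7, 7)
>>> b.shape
(3, 5, 23)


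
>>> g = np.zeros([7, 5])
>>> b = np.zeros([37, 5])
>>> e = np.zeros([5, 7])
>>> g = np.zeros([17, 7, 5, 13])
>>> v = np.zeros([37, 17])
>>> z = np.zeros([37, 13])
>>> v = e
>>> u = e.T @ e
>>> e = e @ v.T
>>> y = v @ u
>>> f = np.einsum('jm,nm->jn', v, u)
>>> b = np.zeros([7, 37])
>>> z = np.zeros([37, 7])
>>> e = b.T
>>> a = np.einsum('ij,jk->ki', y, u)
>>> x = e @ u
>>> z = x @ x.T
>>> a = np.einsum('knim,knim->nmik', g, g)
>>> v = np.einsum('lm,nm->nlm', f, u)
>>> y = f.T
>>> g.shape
(17, 7, 5, 13)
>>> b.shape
(7, 37)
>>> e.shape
(37, 7)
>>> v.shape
(7, 5, 7)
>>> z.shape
(37, 37)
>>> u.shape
(7, 7)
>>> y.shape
(7, 5)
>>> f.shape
(5, 7)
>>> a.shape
(7, 13, 5, 17)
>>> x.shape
(37, 7)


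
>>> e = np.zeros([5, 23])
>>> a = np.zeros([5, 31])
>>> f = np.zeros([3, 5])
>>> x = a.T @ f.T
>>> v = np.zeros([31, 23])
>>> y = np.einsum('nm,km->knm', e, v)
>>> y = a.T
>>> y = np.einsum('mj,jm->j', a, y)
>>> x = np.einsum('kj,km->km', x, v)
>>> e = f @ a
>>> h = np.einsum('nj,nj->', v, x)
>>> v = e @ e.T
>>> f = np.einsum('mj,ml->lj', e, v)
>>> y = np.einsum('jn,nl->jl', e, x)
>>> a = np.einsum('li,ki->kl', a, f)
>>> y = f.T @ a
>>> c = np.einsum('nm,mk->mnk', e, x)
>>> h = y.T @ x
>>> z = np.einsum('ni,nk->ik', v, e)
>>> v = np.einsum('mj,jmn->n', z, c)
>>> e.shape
(3, 31)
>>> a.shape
(3, 5)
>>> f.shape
(3, 31)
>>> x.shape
(31, 23)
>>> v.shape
(23,)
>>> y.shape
(31, 5)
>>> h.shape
(5, 23)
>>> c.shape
(31, 3, 23)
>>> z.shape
(3, 31)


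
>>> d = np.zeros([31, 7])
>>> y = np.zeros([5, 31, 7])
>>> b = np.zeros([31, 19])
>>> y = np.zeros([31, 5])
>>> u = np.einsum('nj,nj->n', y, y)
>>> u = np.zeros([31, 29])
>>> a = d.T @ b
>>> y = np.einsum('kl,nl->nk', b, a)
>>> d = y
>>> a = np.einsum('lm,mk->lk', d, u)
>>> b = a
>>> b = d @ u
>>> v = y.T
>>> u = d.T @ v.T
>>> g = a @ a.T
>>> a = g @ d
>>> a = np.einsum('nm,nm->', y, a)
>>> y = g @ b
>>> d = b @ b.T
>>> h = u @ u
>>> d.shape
(7, 7)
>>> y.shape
(7, 29)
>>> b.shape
(7, 29)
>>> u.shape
(31, 31)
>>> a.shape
()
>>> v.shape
(31, 7)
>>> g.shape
(7, 7)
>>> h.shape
(31, 31)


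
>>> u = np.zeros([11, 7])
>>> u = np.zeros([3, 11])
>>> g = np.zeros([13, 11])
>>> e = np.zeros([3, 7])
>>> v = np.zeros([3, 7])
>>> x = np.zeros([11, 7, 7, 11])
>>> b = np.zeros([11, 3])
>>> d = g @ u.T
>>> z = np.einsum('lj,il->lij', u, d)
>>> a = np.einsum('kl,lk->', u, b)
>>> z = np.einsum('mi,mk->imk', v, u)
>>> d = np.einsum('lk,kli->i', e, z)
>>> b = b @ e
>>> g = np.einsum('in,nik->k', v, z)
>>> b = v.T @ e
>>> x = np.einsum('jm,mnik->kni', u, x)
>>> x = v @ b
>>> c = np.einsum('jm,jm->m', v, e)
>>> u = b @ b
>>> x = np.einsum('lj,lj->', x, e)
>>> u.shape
(7, 7)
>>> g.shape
(11,)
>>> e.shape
(3, 7)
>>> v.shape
(3, 7)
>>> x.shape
()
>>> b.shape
(7, 7)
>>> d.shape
(11,)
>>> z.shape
(7, 3, 11)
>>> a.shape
()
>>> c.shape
(7,)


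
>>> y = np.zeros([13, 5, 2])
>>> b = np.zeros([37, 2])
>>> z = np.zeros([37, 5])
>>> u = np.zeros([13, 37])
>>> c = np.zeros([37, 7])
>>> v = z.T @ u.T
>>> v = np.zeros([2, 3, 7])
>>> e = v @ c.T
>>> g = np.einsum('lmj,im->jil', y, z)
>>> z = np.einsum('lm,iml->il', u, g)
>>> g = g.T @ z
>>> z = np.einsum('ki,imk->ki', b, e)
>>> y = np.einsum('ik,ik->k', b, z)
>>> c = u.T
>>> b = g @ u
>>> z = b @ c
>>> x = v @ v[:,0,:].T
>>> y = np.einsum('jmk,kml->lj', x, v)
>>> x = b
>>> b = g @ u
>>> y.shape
(7, 2)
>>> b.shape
(13, 37, 37)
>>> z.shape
(13, 37, 13)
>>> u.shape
(13, 37)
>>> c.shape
(37, 13)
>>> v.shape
(2, 3, 7)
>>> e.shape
(2, 3, 37)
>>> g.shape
(13, 37, 13)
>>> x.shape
(13, 37, 37)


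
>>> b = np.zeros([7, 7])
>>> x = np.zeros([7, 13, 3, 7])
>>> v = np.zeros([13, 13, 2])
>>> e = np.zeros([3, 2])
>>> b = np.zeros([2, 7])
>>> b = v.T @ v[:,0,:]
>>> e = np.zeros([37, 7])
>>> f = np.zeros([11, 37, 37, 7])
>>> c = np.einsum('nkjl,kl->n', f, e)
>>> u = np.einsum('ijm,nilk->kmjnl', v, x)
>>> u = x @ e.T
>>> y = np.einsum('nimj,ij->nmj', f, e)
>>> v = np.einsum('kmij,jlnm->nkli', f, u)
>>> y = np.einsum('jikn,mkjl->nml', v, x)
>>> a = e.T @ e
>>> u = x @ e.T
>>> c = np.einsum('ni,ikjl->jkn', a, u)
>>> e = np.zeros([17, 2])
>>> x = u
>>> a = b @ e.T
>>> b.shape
(2, 13, 2)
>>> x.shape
(7, 13, 3, 37)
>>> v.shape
(3, 11, 13, 37)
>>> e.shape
(17, 2)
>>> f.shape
(11, 37, 37, 7)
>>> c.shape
(3, 13, 7)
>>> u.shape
(7, 13, 3, 37)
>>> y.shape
(37, 7, 7)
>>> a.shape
(2, 13, 17)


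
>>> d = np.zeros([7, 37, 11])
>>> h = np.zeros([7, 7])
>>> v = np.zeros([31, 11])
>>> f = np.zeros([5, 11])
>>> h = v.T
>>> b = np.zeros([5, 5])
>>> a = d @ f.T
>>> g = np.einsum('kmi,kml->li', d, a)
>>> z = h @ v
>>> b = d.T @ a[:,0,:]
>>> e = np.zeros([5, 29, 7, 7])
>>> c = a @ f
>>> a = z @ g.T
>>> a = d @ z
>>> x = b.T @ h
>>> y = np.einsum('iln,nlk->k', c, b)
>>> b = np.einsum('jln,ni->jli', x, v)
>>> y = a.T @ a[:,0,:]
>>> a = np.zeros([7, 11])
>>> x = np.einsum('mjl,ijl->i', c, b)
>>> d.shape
(7, 37, 11)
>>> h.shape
(11, 31)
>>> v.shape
(31, 11)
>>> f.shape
(5, 11)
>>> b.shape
(5, 37, 11)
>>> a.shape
(7, 11)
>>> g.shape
(5, 11)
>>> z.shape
(11, 11)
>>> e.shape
(5, 29, 7, 7)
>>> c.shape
(7, 37, 11)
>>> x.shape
(5,)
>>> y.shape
(11, 37, 11)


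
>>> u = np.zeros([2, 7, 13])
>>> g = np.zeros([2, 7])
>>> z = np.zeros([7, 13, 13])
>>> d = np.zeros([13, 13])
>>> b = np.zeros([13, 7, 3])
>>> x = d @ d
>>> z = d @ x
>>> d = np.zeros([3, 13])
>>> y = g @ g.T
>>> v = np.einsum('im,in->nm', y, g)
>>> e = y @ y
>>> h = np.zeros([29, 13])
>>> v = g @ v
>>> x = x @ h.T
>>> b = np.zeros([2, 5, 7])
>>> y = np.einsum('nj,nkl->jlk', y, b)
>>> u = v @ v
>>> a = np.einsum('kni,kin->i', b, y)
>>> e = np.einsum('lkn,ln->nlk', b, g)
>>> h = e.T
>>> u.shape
(2, 2)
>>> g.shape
(2, 7)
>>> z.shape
(13, 13)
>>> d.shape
(3, 13)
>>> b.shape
(2, 5, 7)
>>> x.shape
(13, 29)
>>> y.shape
(2, 7, 5)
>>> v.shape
(2, 2)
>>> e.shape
(7, 2, 5)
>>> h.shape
(5, 2, 7)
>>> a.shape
(7,)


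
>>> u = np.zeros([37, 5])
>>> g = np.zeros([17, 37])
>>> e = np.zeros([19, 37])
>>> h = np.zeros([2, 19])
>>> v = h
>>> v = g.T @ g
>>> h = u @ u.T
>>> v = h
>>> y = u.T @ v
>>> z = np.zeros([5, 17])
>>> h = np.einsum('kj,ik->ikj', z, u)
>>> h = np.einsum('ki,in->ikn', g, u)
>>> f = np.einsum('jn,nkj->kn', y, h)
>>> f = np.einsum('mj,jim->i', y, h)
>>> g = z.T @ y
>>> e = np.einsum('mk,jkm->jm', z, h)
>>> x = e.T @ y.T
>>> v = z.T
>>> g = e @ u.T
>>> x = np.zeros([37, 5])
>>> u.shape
(37, 5)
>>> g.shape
(37, 37)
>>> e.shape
(37, 5)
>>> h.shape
(37, 17, 5)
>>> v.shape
(17, 5)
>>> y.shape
(5, 37)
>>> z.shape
(5, 17)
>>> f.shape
(17,)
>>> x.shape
(37, 5)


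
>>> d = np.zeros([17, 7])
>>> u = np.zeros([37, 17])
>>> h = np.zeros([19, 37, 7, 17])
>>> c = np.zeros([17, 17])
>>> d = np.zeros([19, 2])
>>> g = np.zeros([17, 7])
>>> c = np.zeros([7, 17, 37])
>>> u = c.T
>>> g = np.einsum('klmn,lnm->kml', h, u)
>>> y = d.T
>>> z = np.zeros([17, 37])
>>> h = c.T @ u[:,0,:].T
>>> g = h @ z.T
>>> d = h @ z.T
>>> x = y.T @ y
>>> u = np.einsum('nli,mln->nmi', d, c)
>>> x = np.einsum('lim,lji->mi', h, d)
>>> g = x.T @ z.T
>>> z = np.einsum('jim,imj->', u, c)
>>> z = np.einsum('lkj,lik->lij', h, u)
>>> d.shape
(37, 17, 17)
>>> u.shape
(37, 7, 17)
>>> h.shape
(37, 17, 37)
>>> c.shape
(7, 17, 37)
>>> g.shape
(17, 17)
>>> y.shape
(2, 19)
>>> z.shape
(37, 7, 37)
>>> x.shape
(37, 17)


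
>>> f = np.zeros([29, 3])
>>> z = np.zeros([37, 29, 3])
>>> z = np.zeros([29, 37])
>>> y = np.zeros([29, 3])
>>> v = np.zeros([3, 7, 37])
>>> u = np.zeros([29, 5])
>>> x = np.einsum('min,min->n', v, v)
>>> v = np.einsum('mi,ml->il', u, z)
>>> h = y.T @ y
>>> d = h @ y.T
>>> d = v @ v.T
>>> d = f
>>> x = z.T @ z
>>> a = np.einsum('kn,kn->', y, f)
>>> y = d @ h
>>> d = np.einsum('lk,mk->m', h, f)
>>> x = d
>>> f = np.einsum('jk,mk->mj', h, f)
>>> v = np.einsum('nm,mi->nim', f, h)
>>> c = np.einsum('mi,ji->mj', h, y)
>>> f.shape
(29, 3)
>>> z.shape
(29, 37)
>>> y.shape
(29, 3)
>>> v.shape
(29, 3, 3)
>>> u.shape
(29, 5)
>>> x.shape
(29,)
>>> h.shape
(3, 3)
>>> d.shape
(29,)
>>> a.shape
()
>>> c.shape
(3, 29)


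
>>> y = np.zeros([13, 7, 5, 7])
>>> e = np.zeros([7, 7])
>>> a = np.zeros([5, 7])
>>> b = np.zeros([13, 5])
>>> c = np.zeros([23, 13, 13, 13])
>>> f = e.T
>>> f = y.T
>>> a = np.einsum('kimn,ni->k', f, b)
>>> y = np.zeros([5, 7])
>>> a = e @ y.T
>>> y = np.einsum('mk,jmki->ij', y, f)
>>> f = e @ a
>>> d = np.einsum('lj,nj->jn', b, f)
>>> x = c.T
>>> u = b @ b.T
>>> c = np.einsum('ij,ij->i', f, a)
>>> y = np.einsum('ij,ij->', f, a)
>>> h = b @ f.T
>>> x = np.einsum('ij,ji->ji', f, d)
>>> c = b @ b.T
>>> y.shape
()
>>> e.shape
(7, 7)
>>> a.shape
(7, 5)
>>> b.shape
(13, 5)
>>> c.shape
(13, 13)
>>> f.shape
(7, 5)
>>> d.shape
(5, 7)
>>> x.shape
(5, 7)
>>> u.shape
(13, 13)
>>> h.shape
(13, 7)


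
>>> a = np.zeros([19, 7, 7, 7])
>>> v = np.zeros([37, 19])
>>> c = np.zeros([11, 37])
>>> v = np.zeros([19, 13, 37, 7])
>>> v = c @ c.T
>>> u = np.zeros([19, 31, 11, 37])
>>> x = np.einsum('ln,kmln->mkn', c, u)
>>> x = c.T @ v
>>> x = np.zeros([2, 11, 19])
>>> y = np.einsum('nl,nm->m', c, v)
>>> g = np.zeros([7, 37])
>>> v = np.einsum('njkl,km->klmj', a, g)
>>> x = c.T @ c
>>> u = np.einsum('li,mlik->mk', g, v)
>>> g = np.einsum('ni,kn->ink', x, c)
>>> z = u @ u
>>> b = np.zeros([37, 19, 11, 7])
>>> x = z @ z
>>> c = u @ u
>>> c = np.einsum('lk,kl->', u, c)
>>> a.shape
(19, 7, 7, 7)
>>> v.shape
(7, 7, 37, 7)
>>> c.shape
()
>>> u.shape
(7, 7)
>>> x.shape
(7, 7)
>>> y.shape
(11,)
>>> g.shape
(37, 37, 11)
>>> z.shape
(7, 7)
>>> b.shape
(37, 19, 11, 7)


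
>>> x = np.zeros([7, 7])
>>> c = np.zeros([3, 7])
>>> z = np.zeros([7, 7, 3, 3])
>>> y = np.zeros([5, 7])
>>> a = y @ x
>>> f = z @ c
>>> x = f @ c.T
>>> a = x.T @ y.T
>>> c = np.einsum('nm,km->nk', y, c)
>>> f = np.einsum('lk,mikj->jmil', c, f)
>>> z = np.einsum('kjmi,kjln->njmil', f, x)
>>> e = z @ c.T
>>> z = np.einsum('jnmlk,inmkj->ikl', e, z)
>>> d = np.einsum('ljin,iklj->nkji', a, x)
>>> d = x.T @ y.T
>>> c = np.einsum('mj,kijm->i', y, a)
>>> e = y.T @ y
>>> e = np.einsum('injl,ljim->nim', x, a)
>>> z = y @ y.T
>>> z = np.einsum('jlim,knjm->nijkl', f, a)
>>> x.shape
(7, 7, 3, 3)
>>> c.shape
(3,)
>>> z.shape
(3, 7, 7, 3, 7)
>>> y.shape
(5, 7)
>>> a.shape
(3, 3, 7, 5)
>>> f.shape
(7, 7, 7, 5)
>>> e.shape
(7, 7, 5)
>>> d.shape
(3, 3, 7, 5)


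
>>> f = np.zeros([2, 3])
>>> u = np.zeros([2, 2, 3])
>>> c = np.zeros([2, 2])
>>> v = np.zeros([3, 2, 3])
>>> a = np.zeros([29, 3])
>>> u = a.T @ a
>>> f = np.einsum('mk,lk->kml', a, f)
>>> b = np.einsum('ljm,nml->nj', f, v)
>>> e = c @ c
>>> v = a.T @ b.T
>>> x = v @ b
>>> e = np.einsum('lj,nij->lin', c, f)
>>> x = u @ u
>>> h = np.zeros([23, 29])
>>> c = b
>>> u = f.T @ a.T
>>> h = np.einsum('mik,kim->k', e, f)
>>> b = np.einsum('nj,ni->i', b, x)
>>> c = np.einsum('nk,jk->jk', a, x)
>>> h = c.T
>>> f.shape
(3, 29, 2)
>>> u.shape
(2, 29, 29)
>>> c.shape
(3, 3)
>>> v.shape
(3, 3)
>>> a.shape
(29, 3)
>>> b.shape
(3,)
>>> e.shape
(2, 29, 3)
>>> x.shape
(3, 3)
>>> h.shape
(3, 3)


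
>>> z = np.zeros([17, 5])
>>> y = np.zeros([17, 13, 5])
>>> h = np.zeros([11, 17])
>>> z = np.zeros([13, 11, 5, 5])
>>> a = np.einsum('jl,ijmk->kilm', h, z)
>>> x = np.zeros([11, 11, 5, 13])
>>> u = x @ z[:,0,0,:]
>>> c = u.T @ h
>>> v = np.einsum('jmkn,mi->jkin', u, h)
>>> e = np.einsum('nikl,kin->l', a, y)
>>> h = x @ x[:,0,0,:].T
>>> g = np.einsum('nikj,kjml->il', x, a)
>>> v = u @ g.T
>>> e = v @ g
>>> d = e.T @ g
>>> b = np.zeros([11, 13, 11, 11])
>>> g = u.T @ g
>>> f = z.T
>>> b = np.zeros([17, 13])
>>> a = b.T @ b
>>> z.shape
(13, 11, 5, 5)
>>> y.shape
(17, 13, 5)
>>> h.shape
(11, 11, 5, 11)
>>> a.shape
(13, 13)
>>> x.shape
(11, 11, 5, 13)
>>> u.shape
(11, 11, 5, 5)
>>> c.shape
(5, 5, 11, 17)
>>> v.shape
(11, 11, 5, 11)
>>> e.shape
(11, 11, 5, 5)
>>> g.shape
(5, 5, 11, 5)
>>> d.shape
(5, 5, 11, 5)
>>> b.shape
(17, 13)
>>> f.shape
(5, 5, 11, 13)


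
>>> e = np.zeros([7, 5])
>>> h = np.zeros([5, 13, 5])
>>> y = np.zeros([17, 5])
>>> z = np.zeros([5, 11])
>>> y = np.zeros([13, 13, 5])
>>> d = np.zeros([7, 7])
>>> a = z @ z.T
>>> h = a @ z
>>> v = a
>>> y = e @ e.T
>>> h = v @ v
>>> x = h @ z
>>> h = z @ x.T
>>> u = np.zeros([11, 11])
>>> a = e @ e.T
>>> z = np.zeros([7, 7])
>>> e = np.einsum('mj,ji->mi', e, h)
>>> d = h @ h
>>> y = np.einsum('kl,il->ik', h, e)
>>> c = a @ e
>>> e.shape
(7, 5)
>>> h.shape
(5, 5)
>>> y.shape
(7, 5)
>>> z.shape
(7, 7)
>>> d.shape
(5, 5)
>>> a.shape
(7, 7)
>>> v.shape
(5, 5)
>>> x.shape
(5, 11)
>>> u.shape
(11, 11)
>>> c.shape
(7, 5)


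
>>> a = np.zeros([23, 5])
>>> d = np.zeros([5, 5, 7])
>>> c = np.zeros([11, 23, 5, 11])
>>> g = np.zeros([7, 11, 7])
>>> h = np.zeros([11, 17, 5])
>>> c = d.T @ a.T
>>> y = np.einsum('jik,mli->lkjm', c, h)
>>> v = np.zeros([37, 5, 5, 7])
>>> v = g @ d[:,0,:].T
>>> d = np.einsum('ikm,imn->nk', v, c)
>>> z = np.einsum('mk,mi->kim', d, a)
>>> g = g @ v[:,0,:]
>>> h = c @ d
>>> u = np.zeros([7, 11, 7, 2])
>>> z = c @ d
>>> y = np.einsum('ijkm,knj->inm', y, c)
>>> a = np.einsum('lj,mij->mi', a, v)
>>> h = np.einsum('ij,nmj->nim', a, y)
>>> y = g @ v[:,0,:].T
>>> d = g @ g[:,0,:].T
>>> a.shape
(7, 11)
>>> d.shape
(7, 11, 7)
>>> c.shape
(7, 5, 23)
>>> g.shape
(7, 11, 5)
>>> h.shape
(17, 7, 5)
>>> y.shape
(7, 11, 7)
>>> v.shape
(7, 11, 5)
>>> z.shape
(7, 5, 11)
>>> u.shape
(7, 11, 7, 2)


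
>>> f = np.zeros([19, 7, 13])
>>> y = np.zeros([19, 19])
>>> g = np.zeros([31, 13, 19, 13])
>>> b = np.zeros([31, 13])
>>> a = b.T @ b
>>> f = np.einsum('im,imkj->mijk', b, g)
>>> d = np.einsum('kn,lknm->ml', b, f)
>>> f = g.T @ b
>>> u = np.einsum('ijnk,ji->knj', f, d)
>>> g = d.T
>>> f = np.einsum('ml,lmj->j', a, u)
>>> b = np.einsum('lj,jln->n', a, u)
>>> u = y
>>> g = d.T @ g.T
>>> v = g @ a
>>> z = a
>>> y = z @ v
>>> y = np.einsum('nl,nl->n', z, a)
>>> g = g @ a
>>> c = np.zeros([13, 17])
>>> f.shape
(19,)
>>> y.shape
(13,)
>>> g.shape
(13, 13)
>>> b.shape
(19,)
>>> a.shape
(13, 13)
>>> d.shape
(19, 13)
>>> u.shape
(19, 19)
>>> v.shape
(13, 13)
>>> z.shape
(13, 13)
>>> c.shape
(13, 17)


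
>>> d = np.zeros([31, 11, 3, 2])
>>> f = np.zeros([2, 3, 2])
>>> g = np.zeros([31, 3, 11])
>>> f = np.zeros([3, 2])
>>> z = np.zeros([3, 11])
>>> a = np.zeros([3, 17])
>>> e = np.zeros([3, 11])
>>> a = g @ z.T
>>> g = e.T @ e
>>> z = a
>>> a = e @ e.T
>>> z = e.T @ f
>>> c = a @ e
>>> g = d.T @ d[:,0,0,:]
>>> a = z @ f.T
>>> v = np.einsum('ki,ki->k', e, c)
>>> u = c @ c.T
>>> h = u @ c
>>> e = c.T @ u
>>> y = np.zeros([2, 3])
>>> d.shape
(31, 11, 3, 2)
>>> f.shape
(3, 2)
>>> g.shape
(2, 3, 11, 2)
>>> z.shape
(11, 2)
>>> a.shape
(11, 3)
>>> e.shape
(11, 3)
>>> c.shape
(3, 11)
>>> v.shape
(3,)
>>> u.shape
(3, 3)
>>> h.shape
(3, 11)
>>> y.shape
(2, 3)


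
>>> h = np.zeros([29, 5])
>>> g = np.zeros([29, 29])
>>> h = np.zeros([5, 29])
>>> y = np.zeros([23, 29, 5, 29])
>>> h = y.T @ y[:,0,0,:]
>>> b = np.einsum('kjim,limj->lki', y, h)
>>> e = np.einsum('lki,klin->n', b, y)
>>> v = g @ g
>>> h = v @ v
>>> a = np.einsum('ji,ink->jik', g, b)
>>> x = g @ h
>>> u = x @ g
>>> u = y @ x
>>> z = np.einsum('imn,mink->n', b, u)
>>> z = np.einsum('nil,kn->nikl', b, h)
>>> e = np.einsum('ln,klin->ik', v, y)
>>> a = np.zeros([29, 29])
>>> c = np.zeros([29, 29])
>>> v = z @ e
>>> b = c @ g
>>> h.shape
(29, 29)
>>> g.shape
(29, 29)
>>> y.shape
(23, 29, 5, 29)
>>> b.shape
(29, 29)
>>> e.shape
(5, 23)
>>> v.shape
(29, 23, 29, 23)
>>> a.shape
(29, 29)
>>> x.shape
(29, 29)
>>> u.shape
(23, 29, 5, 29)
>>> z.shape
(29, 23, 29, 5)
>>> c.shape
(29, 29)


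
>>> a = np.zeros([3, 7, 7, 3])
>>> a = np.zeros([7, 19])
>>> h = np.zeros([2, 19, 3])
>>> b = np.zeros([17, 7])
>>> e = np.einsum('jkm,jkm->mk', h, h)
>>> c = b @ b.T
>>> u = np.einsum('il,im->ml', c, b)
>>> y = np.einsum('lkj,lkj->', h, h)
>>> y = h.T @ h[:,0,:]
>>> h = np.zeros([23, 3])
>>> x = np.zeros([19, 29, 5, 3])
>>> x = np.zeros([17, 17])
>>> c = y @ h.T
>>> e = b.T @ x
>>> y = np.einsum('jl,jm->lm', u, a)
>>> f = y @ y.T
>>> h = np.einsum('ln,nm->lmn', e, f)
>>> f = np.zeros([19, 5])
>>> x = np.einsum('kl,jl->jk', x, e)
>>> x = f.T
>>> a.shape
(7, 19)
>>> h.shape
(7, 17, 17)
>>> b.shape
(17, 7)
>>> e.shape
(7, 17)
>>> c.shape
(3, 19, 23)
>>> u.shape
(7, 17)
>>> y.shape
(17, 19)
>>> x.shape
(5, 19)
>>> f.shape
(19, 5)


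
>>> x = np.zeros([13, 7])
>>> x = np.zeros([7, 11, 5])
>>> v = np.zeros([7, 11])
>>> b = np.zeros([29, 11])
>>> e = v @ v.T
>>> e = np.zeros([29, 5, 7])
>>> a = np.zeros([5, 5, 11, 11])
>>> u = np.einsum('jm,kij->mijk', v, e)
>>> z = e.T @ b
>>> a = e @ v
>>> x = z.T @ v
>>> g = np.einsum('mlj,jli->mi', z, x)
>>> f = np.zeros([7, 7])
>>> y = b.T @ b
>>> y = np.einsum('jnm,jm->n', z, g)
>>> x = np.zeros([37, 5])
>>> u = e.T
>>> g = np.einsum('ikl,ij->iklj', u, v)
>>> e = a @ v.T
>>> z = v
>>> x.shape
(37, 5)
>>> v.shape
(7, 11)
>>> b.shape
(29, 11)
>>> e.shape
(29, 5, 7)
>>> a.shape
(29, 5, 11)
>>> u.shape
(7, 5, 29)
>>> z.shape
(7, 11)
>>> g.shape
(7, 5, 29, 11)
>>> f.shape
(7, 7)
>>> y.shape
(5,)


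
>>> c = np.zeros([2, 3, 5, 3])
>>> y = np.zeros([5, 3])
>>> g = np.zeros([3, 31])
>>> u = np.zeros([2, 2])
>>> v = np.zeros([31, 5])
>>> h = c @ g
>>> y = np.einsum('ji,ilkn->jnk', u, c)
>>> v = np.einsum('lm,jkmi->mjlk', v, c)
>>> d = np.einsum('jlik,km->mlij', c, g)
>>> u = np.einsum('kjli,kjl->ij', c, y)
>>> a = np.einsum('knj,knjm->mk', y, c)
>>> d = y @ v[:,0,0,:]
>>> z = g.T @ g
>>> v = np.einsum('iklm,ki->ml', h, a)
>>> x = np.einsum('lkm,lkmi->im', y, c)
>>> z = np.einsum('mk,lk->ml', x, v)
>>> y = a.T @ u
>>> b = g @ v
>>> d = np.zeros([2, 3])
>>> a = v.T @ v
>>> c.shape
(2, 3, 5, 3)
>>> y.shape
(2, 3)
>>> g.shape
(3, 31)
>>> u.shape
(3, 3)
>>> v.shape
(31, 5)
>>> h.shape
(2, 3, 5, 31)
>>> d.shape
(2, 3)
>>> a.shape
(5, 5)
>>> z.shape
(3, 31)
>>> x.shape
(3, 5)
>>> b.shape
(3, 5)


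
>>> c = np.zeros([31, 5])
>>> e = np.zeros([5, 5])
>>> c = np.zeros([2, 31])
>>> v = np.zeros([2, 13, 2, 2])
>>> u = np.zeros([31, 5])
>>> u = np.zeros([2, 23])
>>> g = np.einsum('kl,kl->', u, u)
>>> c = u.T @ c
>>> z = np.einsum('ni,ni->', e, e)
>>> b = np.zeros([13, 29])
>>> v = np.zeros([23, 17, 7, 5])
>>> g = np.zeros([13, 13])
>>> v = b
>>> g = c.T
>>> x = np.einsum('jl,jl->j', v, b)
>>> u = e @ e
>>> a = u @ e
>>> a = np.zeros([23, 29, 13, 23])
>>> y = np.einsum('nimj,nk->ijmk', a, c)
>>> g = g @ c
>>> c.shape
(23, 31)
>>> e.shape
(5, 5)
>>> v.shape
(13, 29)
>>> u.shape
(5, 5)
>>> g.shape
(31, 31)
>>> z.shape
()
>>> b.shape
(13, 29)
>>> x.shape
(13,)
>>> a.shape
(23, 29, 13, 23)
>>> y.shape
(29, 23, 13, 31)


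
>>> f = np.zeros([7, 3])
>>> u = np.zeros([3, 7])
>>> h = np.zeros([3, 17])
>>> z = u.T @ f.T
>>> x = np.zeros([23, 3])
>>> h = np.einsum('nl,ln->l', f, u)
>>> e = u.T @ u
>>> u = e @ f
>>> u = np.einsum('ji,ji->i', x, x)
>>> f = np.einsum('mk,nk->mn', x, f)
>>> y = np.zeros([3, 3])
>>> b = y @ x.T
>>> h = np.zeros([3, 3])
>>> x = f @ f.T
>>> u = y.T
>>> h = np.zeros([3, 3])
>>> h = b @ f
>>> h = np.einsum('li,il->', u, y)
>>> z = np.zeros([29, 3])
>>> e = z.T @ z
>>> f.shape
(23, 7)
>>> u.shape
(3, 3)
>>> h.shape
()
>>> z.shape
(29, 3)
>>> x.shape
(23, 23)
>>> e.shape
(3, 3)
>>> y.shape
(3, 3)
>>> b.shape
(3, 23)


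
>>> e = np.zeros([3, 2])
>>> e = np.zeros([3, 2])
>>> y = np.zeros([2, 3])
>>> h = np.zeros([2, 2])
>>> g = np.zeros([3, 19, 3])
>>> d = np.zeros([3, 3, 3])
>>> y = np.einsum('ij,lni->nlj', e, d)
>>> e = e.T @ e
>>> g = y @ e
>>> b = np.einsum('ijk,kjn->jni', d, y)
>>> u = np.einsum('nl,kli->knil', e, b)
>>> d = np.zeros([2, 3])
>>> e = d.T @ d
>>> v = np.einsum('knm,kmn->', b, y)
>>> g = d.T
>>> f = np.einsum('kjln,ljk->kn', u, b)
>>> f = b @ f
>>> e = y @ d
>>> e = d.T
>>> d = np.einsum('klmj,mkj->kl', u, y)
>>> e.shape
(3, 2)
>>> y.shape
(3, 3, 2)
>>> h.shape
(2, 2)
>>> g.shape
(3, 2)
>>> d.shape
(3, 2)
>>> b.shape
(3, 2, 3)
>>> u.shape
(3, 2, 3, 2)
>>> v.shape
()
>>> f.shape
(3, 2, 2)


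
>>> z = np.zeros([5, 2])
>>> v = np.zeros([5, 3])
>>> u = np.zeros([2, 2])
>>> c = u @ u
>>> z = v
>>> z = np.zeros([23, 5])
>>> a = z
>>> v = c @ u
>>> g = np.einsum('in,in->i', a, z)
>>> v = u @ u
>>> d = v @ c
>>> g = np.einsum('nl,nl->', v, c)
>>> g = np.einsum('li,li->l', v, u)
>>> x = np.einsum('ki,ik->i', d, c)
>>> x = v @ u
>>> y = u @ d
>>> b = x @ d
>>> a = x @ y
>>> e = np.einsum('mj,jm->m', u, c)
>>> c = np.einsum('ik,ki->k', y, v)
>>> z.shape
(23, 5)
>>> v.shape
(2, 2)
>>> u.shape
(2, 2)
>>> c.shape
(2,)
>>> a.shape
(2, 2)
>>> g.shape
(2,)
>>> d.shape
(2, 2)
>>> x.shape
(2, 2)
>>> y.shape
(2, 2)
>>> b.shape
(2, 2)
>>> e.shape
(2,)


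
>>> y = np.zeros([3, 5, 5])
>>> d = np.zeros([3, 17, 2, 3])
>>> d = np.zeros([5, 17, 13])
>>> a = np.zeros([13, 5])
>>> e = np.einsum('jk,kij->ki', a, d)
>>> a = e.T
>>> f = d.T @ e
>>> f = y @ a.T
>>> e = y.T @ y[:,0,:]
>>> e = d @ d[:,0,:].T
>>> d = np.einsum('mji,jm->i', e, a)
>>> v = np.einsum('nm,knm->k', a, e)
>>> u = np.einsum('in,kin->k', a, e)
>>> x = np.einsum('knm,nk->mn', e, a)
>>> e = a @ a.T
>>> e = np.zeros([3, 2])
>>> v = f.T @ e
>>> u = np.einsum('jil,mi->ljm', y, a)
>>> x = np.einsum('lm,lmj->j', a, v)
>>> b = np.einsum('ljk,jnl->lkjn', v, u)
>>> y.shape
(3, 5, 5)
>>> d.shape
(5,)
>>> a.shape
(17, 5)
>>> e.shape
(3, 2)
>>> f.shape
(3, 5, 17)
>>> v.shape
(17, 5, 2)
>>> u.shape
(5, 3, 17)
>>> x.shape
(2,)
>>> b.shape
(17, 2, 5, 3)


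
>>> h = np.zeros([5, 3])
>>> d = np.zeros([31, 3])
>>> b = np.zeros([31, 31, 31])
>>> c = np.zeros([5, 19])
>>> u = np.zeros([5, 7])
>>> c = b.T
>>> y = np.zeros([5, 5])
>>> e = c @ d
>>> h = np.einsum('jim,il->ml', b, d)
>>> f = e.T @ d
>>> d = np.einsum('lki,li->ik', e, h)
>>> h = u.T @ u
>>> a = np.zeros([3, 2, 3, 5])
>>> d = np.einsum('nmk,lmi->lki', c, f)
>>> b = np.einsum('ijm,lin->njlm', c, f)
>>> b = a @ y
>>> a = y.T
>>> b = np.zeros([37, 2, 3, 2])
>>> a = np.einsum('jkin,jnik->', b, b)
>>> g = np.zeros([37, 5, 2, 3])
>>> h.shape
(7, 7)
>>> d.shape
(3, 31, 3)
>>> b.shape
(37, 2, 3, 2)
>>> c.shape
(31, 31, 31)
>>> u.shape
(5, 7)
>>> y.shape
(5, 5)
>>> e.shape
(31, 31, 3)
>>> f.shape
(3, 31, 3)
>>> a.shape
()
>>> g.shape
(37, 5, 2, 3)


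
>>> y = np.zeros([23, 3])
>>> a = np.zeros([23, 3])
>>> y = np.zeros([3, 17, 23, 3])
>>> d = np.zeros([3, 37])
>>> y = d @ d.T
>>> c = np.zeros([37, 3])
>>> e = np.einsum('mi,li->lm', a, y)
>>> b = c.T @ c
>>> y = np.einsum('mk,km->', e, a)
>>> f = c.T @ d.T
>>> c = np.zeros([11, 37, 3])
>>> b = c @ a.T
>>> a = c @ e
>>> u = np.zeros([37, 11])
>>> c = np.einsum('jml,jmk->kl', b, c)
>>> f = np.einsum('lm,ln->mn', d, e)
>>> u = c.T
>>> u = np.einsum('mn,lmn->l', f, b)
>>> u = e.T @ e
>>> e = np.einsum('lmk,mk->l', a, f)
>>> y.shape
()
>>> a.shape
(11, 37, 23)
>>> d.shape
(3, 37)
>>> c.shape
(3, 23)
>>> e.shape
(11,)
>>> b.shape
(11, 37, 23)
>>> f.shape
(37, 23)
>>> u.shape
(23, 23)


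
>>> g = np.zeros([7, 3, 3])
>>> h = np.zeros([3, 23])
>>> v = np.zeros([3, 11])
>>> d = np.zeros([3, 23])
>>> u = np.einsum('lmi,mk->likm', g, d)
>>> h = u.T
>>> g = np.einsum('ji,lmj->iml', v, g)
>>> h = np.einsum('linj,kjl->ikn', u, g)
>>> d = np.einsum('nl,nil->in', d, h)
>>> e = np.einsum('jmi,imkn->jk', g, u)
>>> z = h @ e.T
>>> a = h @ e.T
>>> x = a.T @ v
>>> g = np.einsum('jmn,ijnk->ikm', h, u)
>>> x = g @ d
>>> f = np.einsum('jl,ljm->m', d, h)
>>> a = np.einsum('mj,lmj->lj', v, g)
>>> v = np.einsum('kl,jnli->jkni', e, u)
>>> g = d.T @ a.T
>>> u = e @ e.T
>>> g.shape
(3, 7)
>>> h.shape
(3, 11, 23)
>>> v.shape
(7, 11, 3, 3)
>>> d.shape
(11, 3)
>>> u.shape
(11, 11)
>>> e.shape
(11, 23)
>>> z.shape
(3, 11, 11)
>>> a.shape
(7, 11)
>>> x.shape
(7, 3, 3)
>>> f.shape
(23,)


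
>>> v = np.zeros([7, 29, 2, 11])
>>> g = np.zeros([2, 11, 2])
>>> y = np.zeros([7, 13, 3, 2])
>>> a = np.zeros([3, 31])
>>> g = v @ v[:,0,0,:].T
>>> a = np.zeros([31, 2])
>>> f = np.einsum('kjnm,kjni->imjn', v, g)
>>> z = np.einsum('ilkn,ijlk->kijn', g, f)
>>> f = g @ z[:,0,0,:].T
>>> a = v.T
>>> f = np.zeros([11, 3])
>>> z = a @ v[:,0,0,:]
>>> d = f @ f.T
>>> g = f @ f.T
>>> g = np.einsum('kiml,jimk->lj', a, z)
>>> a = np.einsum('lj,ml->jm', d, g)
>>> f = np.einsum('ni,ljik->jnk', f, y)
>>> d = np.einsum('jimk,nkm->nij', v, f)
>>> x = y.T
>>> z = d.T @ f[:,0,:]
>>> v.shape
(7, 29, 2, 11)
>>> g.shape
(7, 11)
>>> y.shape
(7, 13, 3, 2)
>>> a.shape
(11, 7)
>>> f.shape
(13, 11, 2)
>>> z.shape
(7, 29, 2)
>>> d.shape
(13, 29, 7)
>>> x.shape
(2, 3, 13, 7)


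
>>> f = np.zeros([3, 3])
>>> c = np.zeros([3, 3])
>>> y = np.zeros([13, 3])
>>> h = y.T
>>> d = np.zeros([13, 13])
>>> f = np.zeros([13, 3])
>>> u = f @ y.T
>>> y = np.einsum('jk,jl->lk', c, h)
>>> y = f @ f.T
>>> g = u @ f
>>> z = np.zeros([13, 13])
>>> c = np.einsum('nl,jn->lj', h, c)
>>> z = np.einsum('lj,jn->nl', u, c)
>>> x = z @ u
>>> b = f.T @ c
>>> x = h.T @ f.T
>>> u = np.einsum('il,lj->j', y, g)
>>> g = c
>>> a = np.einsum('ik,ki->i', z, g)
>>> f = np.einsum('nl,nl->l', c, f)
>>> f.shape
(3,)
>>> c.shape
(13, 3)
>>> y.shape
(13, 13)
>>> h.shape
(3, 13)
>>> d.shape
(13, 13)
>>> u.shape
(3,)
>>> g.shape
(13, 3)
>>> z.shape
(3, 13)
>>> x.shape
(13, 13)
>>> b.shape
(3, 3)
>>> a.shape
(3,)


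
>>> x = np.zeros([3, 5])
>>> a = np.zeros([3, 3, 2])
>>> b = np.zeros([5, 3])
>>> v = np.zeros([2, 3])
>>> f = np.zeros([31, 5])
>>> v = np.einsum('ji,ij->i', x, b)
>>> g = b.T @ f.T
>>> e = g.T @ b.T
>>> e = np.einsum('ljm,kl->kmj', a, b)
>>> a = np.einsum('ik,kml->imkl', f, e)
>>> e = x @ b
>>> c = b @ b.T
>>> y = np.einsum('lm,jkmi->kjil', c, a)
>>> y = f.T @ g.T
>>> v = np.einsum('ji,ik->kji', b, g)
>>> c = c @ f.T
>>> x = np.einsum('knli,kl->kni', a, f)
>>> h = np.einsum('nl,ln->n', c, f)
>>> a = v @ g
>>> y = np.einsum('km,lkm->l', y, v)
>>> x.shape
(31, 2, 3)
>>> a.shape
(31, 5, 31)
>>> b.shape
(5, 3)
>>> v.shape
(31, 5, 3)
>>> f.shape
(31, 5)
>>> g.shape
(3, 31)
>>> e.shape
(3, 3)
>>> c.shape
(5, 31)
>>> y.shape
(31,)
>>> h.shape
(5,)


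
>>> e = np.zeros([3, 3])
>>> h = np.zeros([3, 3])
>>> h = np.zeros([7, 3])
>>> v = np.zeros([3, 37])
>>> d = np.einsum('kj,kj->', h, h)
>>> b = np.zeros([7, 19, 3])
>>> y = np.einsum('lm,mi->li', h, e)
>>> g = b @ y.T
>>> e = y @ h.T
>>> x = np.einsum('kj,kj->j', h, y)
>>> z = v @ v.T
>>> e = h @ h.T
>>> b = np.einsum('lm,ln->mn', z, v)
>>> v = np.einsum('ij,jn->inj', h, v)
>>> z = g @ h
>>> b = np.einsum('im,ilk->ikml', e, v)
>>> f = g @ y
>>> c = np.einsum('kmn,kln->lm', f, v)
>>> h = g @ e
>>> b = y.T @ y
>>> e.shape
(7, 7)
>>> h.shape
(7, 19, 7)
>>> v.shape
(7, 37, 3)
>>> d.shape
()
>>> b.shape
(3, 3)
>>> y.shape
(7, 3)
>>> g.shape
(7, 19, 7)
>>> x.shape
(3,)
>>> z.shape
(7, 19, 3)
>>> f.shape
(7, 19, 3)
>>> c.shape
(37, 19)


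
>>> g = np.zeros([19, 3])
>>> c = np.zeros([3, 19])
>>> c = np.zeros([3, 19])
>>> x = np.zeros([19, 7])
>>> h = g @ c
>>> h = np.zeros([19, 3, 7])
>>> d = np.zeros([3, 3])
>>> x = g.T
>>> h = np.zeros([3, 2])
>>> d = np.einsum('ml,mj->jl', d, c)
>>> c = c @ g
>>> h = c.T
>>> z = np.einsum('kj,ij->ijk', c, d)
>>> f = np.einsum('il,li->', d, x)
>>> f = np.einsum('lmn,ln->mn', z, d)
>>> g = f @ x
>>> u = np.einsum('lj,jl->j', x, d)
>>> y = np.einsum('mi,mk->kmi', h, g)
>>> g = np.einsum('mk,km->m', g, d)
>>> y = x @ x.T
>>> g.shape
(3,)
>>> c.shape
(3, 3)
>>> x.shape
(3, 19)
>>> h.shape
(3, 3)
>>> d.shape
(19, 3)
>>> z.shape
(19, 3, 3)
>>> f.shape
(3, 3)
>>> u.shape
(19,)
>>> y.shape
(3, 3)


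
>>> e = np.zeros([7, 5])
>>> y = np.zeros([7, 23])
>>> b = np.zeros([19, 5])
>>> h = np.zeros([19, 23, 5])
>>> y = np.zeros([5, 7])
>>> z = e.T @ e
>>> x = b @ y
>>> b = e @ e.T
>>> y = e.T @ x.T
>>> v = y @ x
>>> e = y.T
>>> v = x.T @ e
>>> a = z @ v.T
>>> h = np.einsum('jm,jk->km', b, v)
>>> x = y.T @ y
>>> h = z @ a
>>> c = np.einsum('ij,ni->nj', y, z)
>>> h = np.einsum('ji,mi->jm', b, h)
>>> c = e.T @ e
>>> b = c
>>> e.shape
(19, 5)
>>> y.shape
(5, 19)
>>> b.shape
(5, 5)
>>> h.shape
(7, 5)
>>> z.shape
(5, 5)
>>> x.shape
(19, 19)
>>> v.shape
(7, 5)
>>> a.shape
(5, 7)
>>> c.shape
(5, 5)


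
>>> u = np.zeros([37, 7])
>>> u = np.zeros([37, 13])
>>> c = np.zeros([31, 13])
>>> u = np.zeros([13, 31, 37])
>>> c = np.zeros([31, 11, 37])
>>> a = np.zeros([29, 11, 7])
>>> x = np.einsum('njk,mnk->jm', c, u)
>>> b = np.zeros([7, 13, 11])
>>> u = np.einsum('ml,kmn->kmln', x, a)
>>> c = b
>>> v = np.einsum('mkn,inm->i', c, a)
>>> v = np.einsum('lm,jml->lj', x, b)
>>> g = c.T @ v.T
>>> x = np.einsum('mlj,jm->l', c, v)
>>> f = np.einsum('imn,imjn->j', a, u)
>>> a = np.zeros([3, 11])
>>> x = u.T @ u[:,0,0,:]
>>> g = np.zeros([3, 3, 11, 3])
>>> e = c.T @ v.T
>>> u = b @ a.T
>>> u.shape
(7, 13, 3)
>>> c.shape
(7, 13, 11)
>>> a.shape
(3, 11)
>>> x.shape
(7, 13, 11, 7)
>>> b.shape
(7, 13, 11)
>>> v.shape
(11, 7)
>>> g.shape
(3, 3, 11, 3)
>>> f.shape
(13,)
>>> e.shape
(11, 13, 11)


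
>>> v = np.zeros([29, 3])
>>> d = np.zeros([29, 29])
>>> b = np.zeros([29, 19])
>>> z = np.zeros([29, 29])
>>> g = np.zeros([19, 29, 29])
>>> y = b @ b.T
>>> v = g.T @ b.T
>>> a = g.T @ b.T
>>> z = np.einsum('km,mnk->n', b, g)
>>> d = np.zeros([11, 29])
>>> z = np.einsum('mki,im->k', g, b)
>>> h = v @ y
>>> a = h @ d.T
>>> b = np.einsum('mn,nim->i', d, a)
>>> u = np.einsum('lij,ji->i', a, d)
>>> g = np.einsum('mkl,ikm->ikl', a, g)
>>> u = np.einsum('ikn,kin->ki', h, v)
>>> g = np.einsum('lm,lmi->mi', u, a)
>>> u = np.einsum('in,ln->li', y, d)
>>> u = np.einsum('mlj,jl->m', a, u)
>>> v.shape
(29, 29, 29)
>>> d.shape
(11, 29)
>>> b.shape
(29,)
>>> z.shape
(29,)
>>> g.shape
(29, 11)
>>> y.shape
(29, 29)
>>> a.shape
(29, 29, 11)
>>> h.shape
(29, 29, 29)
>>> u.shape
(29,)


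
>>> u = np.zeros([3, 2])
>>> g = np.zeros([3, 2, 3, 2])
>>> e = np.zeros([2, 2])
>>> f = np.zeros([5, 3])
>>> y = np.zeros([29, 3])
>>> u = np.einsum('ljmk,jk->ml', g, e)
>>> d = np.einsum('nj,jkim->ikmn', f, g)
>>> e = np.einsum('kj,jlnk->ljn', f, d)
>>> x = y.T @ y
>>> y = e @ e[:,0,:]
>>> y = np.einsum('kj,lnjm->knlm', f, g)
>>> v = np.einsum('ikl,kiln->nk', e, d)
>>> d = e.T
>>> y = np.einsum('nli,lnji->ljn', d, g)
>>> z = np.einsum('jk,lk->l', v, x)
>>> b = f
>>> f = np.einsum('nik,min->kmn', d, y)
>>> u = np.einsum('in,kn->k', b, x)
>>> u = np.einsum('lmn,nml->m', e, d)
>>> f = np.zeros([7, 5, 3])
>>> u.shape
(3,)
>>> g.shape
(3, 2, 3, 2)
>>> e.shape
(2, 3, 2)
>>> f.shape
(7, 5, 3)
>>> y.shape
(3, 3, 2)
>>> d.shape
(2, 3, 2)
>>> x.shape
(3, 3)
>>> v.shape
(5, 3)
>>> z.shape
(3,)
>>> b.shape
(5, 3)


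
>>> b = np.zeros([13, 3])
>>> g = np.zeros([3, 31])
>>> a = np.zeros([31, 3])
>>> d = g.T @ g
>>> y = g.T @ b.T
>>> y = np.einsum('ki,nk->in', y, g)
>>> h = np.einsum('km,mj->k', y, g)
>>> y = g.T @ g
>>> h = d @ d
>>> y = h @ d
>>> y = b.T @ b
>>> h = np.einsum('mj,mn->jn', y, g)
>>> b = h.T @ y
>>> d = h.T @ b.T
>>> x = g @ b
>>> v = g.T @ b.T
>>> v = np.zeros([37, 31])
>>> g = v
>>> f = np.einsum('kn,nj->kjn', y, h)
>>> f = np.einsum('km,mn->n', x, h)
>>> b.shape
(31, 3)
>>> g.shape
(37, 31)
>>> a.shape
(31, 3)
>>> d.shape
(31, 31)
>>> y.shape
(3, 3)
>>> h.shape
(3, 31)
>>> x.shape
(3, 3)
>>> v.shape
(37, 31)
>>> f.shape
(31,)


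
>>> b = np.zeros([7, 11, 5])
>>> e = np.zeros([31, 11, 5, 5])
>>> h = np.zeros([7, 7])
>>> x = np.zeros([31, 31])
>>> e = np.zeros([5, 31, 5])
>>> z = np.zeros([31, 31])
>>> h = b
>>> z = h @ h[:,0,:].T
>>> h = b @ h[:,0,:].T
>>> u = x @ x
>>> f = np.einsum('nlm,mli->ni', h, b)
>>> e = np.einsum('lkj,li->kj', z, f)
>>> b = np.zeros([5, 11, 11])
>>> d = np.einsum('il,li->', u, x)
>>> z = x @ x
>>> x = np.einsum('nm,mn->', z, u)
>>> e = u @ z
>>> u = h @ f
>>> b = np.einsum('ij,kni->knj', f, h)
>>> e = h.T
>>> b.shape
(7, 11, 5)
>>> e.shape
(7, 11, 7)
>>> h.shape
(7, 11, 7)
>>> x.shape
()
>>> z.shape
(31, 31)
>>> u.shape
(7, 11, 5)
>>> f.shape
(7, 5)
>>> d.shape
()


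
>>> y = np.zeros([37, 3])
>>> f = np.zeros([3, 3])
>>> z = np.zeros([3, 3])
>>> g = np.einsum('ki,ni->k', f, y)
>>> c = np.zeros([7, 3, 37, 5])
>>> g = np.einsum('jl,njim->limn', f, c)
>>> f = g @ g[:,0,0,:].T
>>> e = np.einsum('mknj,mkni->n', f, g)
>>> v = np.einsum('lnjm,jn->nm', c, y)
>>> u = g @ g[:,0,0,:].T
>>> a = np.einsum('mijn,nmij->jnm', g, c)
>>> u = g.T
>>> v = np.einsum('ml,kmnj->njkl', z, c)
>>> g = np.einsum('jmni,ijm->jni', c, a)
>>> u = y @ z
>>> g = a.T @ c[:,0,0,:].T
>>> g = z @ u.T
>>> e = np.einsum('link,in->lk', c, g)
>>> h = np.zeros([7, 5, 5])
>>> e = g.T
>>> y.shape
(37, 3)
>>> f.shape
(3, 37, 5, 3)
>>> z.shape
(3, 3)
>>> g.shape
(3, 37)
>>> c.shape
(7, 3, 37, 5)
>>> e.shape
(37, 3)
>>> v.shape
(37, 5, 7, 3)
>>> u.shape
(37, 3)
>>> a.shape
(5, 7, 3)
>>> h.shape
(7, 5, 5)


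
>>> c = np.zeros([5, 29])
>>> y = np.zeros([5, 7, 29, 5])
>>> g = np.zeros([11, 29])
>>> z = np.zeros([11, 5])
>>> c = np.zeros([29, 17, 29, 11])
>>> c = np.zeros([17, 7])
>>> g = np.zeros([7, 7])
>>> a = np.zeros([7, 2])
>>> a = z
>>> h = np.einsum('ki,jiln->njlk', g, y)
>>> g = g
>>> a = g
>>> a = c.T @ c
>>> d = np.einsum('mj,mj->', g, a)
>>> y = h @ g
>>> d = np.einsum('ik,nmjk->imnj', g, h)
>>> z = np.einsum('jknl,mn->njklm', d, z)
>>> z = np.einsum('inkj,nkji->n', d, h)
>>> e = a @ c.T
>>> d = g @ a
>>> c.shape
(17, 7)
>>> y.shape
(5, 5, 29, 7)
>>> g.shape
(7, 7)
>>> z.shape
(5,)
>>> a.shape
(7, 7)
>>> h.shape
(5, 5, 29, 7)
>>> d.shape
(7, 7)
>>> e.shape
(7, 17)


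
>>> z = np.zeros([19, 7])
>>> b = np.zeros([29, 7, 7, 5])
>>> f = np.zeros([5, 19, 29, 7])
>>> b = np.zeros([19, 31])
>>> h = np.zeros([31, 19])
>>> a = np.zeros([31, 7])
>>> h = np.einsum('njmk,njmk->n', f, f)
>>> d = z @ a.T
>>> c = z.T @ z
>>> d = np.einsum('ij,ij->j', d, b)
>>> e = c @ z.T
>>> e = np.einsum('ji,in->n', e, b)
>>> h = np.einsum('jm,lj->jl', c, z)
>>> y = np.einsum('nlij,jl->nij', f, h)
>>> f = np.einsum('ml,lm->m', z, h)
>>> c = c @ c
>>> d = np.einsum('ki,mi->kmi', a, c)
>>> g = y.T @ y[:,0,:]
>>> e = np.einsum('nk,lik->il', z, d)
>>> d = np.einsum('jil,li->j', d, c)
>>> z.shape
(19, 7)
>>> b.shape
(19, 31)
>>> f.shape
(19,)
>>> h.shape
(7, 19)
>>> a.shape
(31, 7)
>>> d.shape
(31,)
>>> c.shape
(7, 7)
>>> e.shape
(7, 31)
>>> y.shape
(5, 29, 7)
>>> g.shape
(7, 29, 7)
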